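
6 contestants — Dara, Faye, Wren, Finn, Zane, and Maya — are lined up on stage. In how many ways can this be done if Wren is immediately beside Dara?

Treat {Wren, Dara} as a single unit. There are 5 units to order, and the pair itself can be ordered 2 ways.
So the count is 2·(5)! = 240.

240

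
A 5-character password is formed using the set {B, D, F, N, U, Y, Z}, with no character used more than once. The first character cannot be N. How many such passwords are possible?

2160

The first character has 7−1 = 6 choices (anything except N).
The remaining 4 characters are filled from the other 6 symbols without repetition: 6 × 5 × 4 × 3 = 360.
Total: 6 × 360 = 2160.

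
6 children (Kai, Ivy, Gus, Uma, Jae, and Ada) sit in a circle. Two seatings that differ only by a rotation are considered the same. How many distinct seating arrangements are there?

120

Around a circle, 6 distinct people have 6!/6 = (5)! = 120 rotationally distinct seatings.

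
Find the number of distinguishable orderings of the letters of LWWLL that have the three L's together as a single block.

3

Treat the 3 copies of L as a single block. The multiset to arrange is then {LLL, W, W}, 3 items in all.
That gives (3)!/(2!) = 3 arrangements.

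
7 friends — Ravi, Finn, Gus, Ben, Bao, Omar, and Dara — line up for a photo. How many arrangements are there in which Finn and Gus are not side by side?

Of the 7! = 5040 arrangements, those with Finn and Gus adjacent number 2 × 6! = 1440 (treat the pair as a block with 2 internal orders).
Complementary counting: 5040 − 1440 = 3600.

3600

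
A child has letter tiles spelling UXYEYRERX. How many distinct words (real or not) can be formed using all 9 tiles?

22680

The 9 letters of UXYEYRERX have repeats: E appearing twice, R appearing twice, X appearing twice, and Y appearing twice.
Dividing 9! = 362880 by 2!·2!·2!·2! = 16 for the repeated letters gives 22680.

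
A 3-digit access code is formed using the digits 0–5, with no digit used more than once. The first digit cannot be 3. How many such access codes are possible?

The first digit has 6−1 = 5 choices (anything except 3).
The remaining 2 digits are filled from the other 5 symbols without repetition: 5 × 4 = 20.
Total: 5 × 20 = 100.

100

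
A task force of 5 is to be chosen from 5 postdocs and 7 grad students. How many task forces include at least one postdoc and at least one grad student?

770

Total 5-person selections from all 12: C(12,5) = 792.
Subtract selections that omit an entire group: no postdocs → C(7,5) = 21; no grad students → C(5,5) = 1.
Both groups omitted at once is impossible, so 792 − 22 = 770.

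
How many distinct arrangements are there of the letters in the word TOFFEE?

Letter multiplicities in TOFFEE: E×2, F×2, O×1, T×1.
The number of distinct arrangements is 6!/(2!·2!) = 720/4 = 180.

180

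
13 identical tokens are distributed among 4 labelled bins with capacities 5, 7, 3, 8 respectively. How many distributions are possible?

154

Without the upper bounds there are C(16,3) = 560 ways to split 13 among 4 bins.
Subtract solutions that violate a single cap (substitute x_i' = x_i − (cap_i+1)): x_1 ≥ 6 gives C(10,3) = 120; x_2 ≥ 8 gives C(8,3) = 56; x_3 ≥ 4 gives C(12,3) = 220; x_4 ≥ 9 gives C(7,3) = 35. Together 431.
Add back pairs where two caps are both exceeded: 0 + 20 + 0 + 4 + 0 + 1 = 25.
By inclusion–exclusion the count is 560 − 431 + 25 = 154.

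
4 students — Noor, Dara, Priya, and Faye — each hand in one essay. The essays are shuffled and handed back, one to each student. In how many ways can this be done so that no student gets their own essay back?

Let Aᵢ be the assignments in which student i gets their own essay. We want the size of the complement of A₁∪…∪A_4.
By inclusion–exclusion this is Σ_{j=0}^{4} (−1)^j C(4,j)·(4−j)!.
Computing: 24 − 24 + 12 − 4 + 1 = 9.

9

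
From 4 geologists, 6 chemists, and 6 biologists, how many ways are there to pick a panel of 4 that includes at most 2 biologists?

Split by how many biologists are chosen (0 through 2).
Sum: C(6,0)·C(10,4) + C(6,1)·C(10,3) + C(6,2)·C(10,2) = 210 + 720 + 675 = 1605.

1605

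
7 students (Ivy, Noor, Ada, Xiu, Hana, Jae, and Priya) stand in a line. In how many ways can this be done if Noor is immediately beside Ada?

1440

Glue Noor and Ada into one block (2 internal orders), leaving 6 units to arrange in a row.
That gives 2 × 6! = 2 × 720 = 1440.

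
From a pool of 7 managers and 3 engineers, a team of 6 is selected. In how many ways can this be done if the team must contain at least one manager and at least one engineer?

Total 6-person selections from all 10: C(10,6) = 210.
Subtract selections that omit an entire group: no managers → C(3,6) = 0; no engineers → C(7,6) = 7.
Both groups omitted at once is impossible, so 210 − 7 = 203.

203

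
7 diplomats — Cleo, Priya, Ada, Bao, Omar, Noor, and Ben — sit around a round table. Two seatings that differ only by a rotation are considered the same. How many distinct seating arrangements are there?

Seat Cleo anywhere (absorbing the rotational symmetry), then permute the other 6: (6)! = 720.

720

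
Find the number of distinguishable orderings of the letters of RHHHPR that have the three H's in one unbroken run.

12

Treat the 3 copies of H as a single block. The multiset to arrange is then {HHH, P, R, R}, 4 items in all.
That gives (4)!/(2!) = 12 arrangements.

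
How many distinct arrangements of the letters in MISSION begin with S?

With the first slot taken by S, it remains to arrange the other 6 letters (MISION).
Those 6 letters have I appearing twice, giving (6)!/(2!) = 360.

360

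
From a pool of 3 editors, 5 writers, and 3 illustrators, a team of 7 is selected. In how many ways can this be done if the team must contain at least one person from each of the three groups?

314

Unrestricted: C(11,7) = 330 ways to pick any 7 of the 11.
Selections missing a whole group: no editors → C(8,7) = 8; no writers → C(6,7) = 0; no illustrators → C(8,7) = 8.
Add back selections omitting two groups (i.e. drawn from a single group): C(3,7) + C(5,7) + C(3,7) = 0.
By inclusion–exclusion: 330 − 16 + 0 = 314.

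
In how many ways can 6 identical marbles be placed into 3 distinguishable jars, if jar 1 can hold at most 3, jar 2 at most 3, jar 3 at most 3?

10

Ignoring the caps, the number of non-negative solutions to x_1+…+x_3 = 6 is C(8,2) = 28.
Subtract solutions that violate a single cap (substitute x_i' = x_i − (cap_i+1)): x_1 ≥ 4 gives C(4,2) = 6; x_2 ≥ 4 gives C(4,2) = 6; x_3 ≥ 4 gives C(4,2) = 6. Together 18.
No two caps can be exceeded simultaneously, so the pair terms are all 0.
By inclusion–exclusion the count is 28 − 18 + 0 = 10.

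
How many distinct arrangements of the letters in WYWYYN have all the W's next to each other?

20

Treat the 2 copies of W as a single block. The multiset to arrange is then {WW, N, Y, Y, Y}, 5 items in all.
That gives (5)!/(3!) = 20 arrangements.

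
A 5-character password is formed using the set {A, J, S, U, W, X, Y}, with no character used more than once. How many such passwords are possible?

2520

Choose and order 5 of the 7 symbols: the first character has 7 options, the next 6, and so on down to 3.
That product is 7 × 6 × 5 × 4 × 3 = 2520.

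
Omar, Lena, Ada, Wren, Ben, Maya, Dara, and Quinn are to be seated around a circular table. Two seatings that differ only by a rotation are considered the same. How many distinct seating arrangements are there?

5040

Fix one person's seat to break rotational symmetry; the remaining 7 people can be arranged in (7)! = 5040 ways.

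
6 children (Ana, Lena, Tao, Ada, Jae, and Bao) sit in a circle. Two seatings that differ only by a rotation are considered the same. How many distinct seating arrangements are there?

120

Seat Ana anywhere (absorbing the rotational symmetry), then permute the other 5: (5)! = 120.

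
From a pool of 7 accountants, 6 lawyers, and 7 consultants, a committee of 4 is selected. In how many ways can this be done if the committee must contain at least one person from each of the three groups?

2499

Total 4-person selections from all 20: C(20,4) = 4845.
Selections missing a whole group: no accountants → C(13,4) = 715; no lawyers → C(14,4) = 1001; no consultants → C(13,4) = 715.
Add back selections omitting two groups (i.e. drawn from a single group): C(7,4) + C(6,4) + C(7,4) = 85.
By inclusion–exclusion: 4845 − 2431 + 85 = 2499.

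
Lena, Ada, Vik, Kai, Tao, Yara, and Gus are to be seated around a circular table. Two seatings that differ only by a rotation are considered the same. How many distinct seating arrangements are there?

720

Seat Lena anywhere (absorbing the rotational symmetry), then permute the other 6: (6)! = 720.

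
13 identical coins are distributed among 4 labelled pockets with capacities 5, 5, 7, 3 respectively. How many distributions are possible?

Ignoring the caps, the number of non-negative solutions to x_1+…+x_4 = 13 is C(16,3) = 560.
Subtract solutions that violate a single cap (substitute x_i' = x_i − (cap_i+1)): x_1 ≥ 6 gives C(10,3) = 120; x_2 ≥ 6 gives C(10,3) = 120; x_3 ≥ 8 gives C(8,3) = 56; x_4 ≥ 4 gives C(12,3) = 220. Together 516.
Add back pairs where two caps are both exceeded: 4 + 0 + 20 + 0 + 20 + 4 = 48.
By inclusion–exclusion the count is 560 − 516 + 48 = 92.

92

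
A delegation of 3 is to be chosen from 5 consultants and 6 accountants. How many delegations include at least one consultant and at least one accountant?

135

With no constraint there are C(11,3) = 165 possible selections.
Subtract selections that omit an entire group: no consultants → C(6,3) = 20; no accountants → C(5,3) = 10.
Both groups omitted at once is impossible, so 165 − 30 = 135.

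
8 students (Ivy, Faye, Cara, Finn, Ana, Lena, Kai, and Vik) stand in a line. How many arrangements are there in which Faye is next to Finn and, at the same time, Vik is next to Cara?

2880

Treat {Faye,Finn} as one block (2 orders) and {Vik,Cara} as another (2 orders).
That leaves 6 units to arrange: 2 × 2 × 6! = 4 × 720 = 2880.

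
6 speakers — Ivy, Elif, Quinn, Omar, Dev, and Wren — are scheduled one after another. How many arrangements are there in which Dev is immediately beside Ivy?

240

Place the 4 others and the Dev-Ivy pair as 5 objects in a line; the pair has 2 internal arrangements.
So the count is 2·(5)! = 240.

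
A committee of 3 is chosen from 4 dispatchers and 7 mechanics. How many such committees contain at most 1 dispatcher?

119

Split by how many dispatchers are chosen (0 through 1).
Sum: C(4,0)·C(7,3) + C(4,1)·C(7,2) = 35 + 84 = 119.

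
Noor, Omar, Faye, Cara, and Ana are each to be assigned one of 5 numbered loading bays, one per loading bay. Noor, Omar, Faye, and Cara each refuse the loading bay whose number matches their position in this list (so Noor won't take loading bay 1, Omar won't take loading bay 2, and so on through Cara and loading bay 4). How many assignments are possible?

53

Let Aᵢ (for 1 ≤ i ≤ 4) be the placements that put person i in their forbidden loading bay. Any j of these fix j positions, leaving (5−j)! ways to fill the rest, and there are C(4,j) ways to pick which j.
By inclusion–exclusion, the number of valid placements is Σ_{j=0}^{4} (−1)^j C(4,j)·(5−j)!.
Computing: 120 − 96 + 36 − 8 + 1 = 53.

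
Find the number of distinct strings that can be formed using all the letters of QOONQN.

90

Letter multiplicities in QOONQN: N×2, O×2, Q×2.
So there are 6! / (2!·2!·2!) = 90 distinguishable arrangements.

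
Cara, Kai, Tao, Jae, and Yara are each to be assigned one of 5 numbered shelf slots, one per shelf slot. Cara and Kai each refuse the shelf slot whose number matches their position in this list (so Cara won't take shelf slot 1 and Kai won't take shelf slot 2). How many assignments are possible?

78

Let Aᵢ (for i ∈ {1, 2}) be the placements that put person i in their forbidden shelf slot. Any j of these fix j positions, leaving (5−j)! ways to fill the rest, and there are C(2,j) ways to pick which j.
By inclusion–exclusion, the number of valid placements is Σ_{j=0}^{2} (−1)^j C(2,j)·(5−j)!.
Computing: 120 − 48 + 6 = 78.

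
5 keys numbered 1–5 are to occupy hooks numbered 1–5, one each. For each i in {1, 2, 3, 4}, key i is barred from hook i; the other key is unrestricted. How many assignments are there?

Let Aᵢ (for 1 ≤ i ≤ 4) be the placements that put key i in its forbidden hook. Any j of these fix j positions, leaving (5−j)! ways to fill the rest, and there are C(4,j) ways to pick which j.
By inclusion–exclusion, the number of valid placements is Σ_{j=0}^{4} (−1)^j C(4,j)·(5−j)!.
Computing: 120 − 96 + 36 − 8 + 1 = 53.

53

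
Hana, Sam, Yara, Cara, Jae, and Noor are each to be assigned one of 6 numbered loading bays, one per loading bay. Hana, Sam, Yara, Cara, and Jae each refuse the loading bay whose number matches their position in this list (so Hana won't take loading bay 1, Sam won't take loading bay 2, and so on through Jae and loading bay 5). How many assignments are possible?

Let Aᵢ (for 1 ≤ i ≤ 5) be the placements that put person i in their forbidden loading bay. Any j of these fix j positions, leaving (6−j)! ways to fill the rest, and there are C(5,j) ways to pick which j.
By inclusion–exclusion, the number of valid placements is Σ_{j=0}^{5} (−1)^j C(5,j)·(6−j)!.
Computing: 720 − 600 + 240 − 60 + 10 − 1 = 309.

309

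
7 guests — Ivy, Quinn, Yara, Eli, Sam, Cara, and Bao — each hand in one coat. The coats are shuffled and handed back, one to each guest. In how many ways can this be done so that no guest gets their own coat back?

This is the derangement count D_7: permutations of 7 items with no fixed point.
By inclusion–exclusion this is Σ_{j=0}^{7} (−1)^j C(7,j)·(7−j)!.
Computing: 5040 − 5040 + 2520 − 840 + 210 − 42 + 7 − 1 = 1854.

1854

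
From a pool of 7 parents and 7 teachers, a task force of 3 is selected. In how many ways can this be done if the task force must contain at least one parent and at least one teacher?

294

Total 3-person selections from all 14: C(14,3) = 364.
Subtract selections that omit an entire group: no parents → C(7,3) = 35; no teachers → C(7,3) = 35.
Both groups omitted at once is impossible, so 364 − 70 = 294.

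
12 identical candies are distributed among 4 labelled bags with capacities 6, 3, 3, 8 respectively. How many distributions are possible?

Without the upper bounds there are C(15,3) = 455 ways to split 12 among 4 bags.
Subtract solutions that violate a single cap (substitute x_i' = x_i − (cap_i+1)): x_1 ≥ 7 gives C(8,3) = 56; x_2 ≥ 4 gives C(11,3) = 165; x_3 ≥ 4 gives C(11,3) = 165; x_4 ≥ 9 gives C(6,3) = 20. Together 406.
Add back pairs where two caps are both exceeded: 4 + 4 + 0 + 35 + 0 + 0 = 43.
By inclusion–exclusion the count is 455 − 406 + 43 = 92.

92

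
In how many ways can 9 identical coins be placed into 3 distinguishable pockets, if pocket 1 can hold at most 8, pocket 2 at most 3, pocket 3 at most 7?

30

By stars and bars, unrestricted non-negative solutions to x_1+…+x_3 = 9 number C(9+2,2) = 55.
Subtract solutions that violate a single cap (substitute x_i' = x_i − (cap_i+1)): x_1 ≥ 9 gives C(2,2) = 1; x_2 ≥ 4 gives C(7,2) = 21; x_3 ≥ 8 gives C(3,2) = 3. Together 25.
No two caps can be exceeded simultaneously, so the pair terms are all 0.
By inclusion–exclusion the count is 55 − 25 + 0 = 30.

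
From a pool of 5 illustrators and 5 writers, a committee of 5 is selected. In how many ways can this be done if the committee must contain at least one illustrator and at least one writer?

250

With no constraint there are C(10,5) = 252 possible selections.
Selections missing a whole group: no illustrators → C(5,5) = 1; no writers → C(5,5) = 1.
Both groups omitted at once is impossible, so 252 − 2 = 250.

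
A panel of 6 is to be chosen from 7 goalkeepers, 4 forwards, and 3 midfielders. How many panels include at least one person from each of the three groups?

2331

Unrestricted: C(14,6) = 3003 ways to pick any 6 of the 14.
Subtract selections that omit an entire group: no goalkeepers → C(7,6) = 7; no forwards → C(10,6) = 210; no midfielders → C(11,6) = 462.
Add back selections omitting two groups (i.e. drawn from a single group): C(7,6) + C(4,6) + C(3,6) = 7.
By inclusion–exclusion: 3003 − 679 + 7 = 2331.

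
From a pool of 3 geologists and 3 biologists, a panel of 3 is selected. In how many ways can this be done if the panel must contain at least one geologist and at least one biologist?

Total 3-person selections from all 6: C(6,3) = 20.
Subtract selections that omit an entire group: no geologists → C(3,3) = 1; no biologists → C(3,3) = 1.
Both groups omitted at once is impossible, so 20 − 2 = 18.

18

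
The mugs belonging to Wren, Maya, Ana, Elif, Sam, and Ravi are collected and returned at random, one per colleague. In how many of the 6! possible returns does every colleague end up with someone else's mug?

265

This is the derangement count D_6: permutations of 6 items with no fixed point.
By inclusion–exclusion this is Σ_{j=0}^{6} (−1)^j C(6,j)·(6−j)!.
Computing: 720 − 720 + 360 − 120 + 30 − 6 + 1 = 265.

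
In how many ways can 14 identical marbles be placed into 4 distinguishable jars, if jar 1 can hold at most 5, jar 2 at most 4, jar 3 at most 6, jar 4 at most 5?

Ignoring the caps, the number of non-negative solutions to x_1+…+x_4 = 14 is C(17,3) = 680.
Subtract solutions that violate a single cap (substitute x_i' = x_i − (cap_i+1)): x_1 ≥ 6 gives C(11,3) = 165; x_2 ≥ 5 gives C(12,3) = 220; x_3 ≥ 7 gives C(10,3) = 120; x_4 ≥ 6 gives C(11,3) = 165. Together 670.
Add back pairs where two caps are both exceeded: 20 + 4 + 10 + 10 + 20 + 4 = 68.
By inclusion–exclusion the count is 680 − 670 + 68 = 78.

78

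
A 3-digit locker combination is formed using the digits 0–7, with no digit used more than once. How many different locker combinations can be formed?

This is a permutation of 3 out of 8: P(8,3) = 8!/5!.
8 × 7 × 6 = 336.

336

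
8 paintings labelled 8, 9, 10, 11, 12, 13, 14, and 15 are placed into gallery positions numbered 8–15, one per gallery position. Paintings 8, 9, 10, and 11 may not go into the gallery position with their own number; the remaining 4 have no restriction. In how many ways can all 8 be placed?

Let Aᵢ (for 8 ≤ i ≤ 11) be the placements that put painting i in its forbidden gallery position. Any j of these fix j positions, leaving (8−j)! ways to fill the rest, and there are C(4,j) ways to pick which j.
By inclusion–exclusion, the number of valid placements is Σ_{j=0}^{4} (−1)^j C(4,j)·(8−j)!.
Computing: 40320 − 20160 + 4320 − 480 + 24 = 24024.

24024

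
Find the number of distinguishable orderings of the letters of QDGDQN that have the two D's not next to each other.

Total arrangements of QDGDQN: 6!/(2!·2!) = 180.
Arrangements with the D's together: treat DD as one letter, giving (5)!/(2!) = 60.
Hence 180 − 60 = 120.

120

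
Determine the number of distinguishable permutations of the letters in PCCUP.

30

The 5 letters of PCCUP have repeats: C appearing twice and P appearing twice.
So there are 5! / (2!·2!) = 30 distinguishable arrangements.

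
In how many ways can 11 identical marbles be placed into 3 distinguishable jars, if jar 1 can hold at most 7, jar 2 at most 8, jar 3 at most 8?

Ignoring the caps, the number of non-negative solutions to x_1+…+x_3 = 11 is C(13,2) = 78.
Subtract solutions that violate a single cap (substitute x_i' = x_i − (cap_i+1)): x_1 ≥ 8 gives C(5,2) = 10; x_2 ≥ 9 gives C(4,2) = 6; x_3 ≥ 9 gives C(4,2) = 6. Together 22.
No two caps can be exceeded simultaneously, so the pair terms are all 0.
By inclusion–exclusion the count is 78 − 22 + 0 = 56.

56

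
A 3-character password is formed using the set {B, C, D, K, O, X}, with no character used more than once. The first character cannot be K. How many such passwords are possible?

100

The first character has 6−1 = 5 choices (anything except K).
The remaining 2 characters are filled from the other 5 symbols without repetition: 5 × 4 = 20.
Total: 5 × 20 = 100.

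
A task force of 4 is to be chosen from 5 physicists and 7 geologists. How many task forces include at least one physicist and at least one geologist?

455

Unrestricted: C(12,4) = 495 ways to pick any 4 of the 12.
Subtract selections that omit an entire group: no physicists → C(7,4) = 35; no geologists → C(5,4) = 5.
Both groups omitted at once is impossible, so 495 − 40 = 455.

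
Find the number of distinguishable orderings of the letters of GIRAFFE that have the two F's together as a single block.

720

Treat the 2 copies of F as a single block. The multiset to arrange is then {FF, A, E, G, I, R}, 6 items in all.
All 6 items are distinct, so there are (6)! = 720 arrangements.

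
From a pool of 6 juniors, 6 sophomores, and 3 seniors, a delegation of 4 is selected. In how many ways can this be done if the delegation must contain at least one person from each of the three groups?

Unrestricted: C(15,4) = 1365 ways to pick any 4 of the 15.
Selections missing a whole group: no juniors → C(9,4) = 126; no sophomores → C(9,4) = 126; no seniors → C(12,4) = 495.
Add back selections omitting two groups (i.e. drawn from a single group): C(6,4) + C(6,4) + C(3,4) = 30.
By inclusion–exclusion: 1365 − 747 + 30 = 648.

648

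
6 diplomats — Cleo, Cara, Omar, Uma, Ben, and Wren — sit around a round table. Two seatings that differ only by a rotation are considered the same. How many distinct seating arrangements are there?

Fix one person's seat to break rotational symmetry; the remaining 5 people can be arranged in (5)! = 120 ways.

120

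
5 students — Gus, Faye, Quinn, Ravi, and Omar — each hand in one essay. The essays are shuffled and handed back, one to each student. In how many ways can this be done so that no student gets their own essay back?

This is the derangement count D_5: permutations of 5 items with no fixed point.
By inclusion–exclusion this is Σ_{j=0}^{5} (−1)^j C(5,j)·(5−j)!.
Computing: 120 − 120 + 60 − 20 + 5 − 1 = 44.

44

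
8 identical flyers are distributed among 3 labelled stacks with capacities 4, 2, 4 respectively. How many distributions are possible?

6

By stars and bars, unrestricted non-negative solutions to x_1+…+x_3 = 8 number C(8+2,2) = 45.
Subtract solutions that violate a single cap (substitute x_i' = x_i − (cap_i+1)): x_1 ≥ 5 gives C(5,2) = 10; x_2 ≥ 3 gives C(7,2) = 21; x_3 ≥ 5 gives C(5,2) = 10. Together 41.
Add back pairs where two caps are both exceeded: 1 + 0 + 1 = 2.
By inclusion–exclusion the count is 45 − 41 + 2 = 6.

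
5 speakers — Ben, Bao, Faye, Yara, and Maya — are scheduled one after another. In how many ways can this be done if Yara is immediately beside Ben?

Place the 3 others and the Yara-Ben pair as 4 objects in a line; the pair has 2 internal arrangements.
So the count is 2·(4)! = 48.

48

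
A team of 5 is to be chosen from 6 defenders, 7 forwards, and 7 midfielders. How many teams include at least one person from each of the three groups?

10976

With no constraint there are C(20,5) = 15504 possible selections.
Subtract selections that omit an entire group: no defenders → C(14,5) = 2002; no forwards → C(13,5) = 1287; no midfielders → C(13,5) = 1287.
Add back selections omitting two groups (i.e. drawn from a single group): C(6,5) + C(7,5) + C(7,5) = 48.
By inclusion–exclusion: 15504 − 4576 + 48 = 10976.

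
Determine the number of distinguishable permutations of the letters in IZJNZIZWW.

IZJNZIZWW has 9 letters with I appearing twice, W appearing twice, and Z appearing 3 times.
So there are 9! / (3!·2!·2!) = 15120 distinguishable arrangements.

15120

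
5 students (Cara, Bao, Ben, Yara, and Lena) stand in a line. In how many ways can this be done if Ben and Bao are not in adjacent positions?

There are 5! = 120 arrangements in all. If Ben and Bao are adjacent, merging them into one block gives 2·(4)! = 48 arrangements.
Complementary counting: 120 − 48 = 72.

72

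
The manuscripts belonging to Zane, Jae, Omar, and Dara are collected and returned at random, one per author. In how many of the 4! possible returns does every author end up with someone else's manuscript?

9

Let Aᵢ be the assignments in which author i gets their own manuscript. We want the size of the complement of A₁∪…∪A_4.
By inclusion–exclusion this is Σ_{j=0}^{4} (−1)^j C(4,j)·(4−j)!.
Computing: 24 − 24 + 12 − 4 + 1 = 9.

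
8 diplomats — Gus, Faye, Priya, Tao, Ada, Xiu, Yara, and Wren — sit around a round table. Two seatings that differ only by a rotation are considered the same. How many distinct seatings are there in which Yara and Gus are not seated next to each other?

3600

Without the restriction there are (7)! = 5040 seatings.
Those with Yara next to Gus: fuse the pair into one unit and seat 7 units around a circle — 2·(6)! = 1440.
Subtracting, 5040 − 1440 = 3600.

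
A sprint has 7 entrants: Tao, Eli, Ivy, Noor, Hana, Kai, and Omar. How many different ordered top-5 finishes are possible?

2520

There are 7 choices for 1st place, 6 for 2nd, and so on down to 3 for position 5.
That gives 7 × 6 × 5 × 4 × 3 = 2520.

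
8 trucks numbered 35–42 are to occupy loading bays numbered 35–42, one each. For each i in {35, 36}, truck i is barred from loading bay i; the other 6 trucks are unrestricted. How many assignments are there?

Let Aᵢ (for i ∈ {35, 36}) be the placements that put truck i in its forbidden loading bay. Any j of these fix j positions, leaving (8−j)! ways to fill the rest, and there are C(2,j) ways to pick which j.
By inclusion–exclusion, the number of valid placements is Σ_{j=0}^{2} (−1)^j C(2,j)·(8−j)!.
Computing: 40320 − 10080 + 720 = 30960.

30960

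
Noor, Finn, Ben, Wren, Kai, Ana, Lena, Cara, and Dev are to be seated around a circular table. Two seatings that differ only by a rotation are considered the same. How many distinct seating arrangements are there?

40320

Seat Noor anywhere (absorbing the rotational symmetry), then permute the other 8: (8)! = 40320.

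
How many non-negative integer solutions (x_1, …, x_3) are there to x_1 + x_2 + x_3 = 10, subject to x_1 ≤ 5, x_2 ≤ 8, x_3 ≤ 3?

Ignoring the caps, the number of non-negative solutions to x_1+…+x_3 = 10 is C(12,2) = 66.
Subtract solutions that violate a single cap (substitute x_i' = x_i − (cap_i+1)): x_1 ≥ 6 gives C(6,2) = 15; x_2 ≥ 9 gives C(3,2) = 3; x_3 ≥ 4 gives C(8,2) = 28. Together 46.
Add back pairs where two caps are both exceeded: 0 + 1 + 0 = 1.
By inclusion–exclusion the count is 66 − 46 + 1 = 21.

21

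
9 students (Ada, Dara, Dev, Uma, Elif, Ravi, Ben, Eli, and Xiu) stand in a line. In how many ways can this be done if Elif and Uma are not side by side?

282240

Of the 9! = 362880 arrangements, those with Elif and Uma adjacent number 2 × 8! = 80640 (treat the pair as a block with 2 internal orders).
So 362880 − 80640 = 282240 arrangements keep them apart.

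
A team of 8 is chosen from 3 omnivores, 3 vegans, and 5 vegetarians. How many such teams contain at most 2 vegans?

109

Split by how many vegans are chosen (0 through 2).
Sum: C(3,0)·C(8,8) + C(3,1)·C(8,7) + C(3,2)·C(8,6) = 1 + 24 + 84 = 109.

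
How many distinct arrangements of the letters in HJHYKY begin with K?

Fix K in the first position and arrange the remaining 5 letters.
Those 5 letters have H appearing twice and Y appearing twice, giving (5)!/(2!·2!) = 30.

30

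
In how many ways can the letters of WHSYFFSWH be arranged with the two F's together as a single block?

Treat the 2 copies of F as a single block. The multiset to arrange is then {FF, H, H, S, S, W, W, Y}, 8 items in all.
That gives (8)!/(2!·2!·2!) = 5040 arrangements.

5040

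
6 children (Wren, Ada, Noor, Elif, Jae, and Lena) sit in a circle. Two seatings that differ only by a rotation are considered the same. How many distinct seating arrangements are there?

Around a circle, 6 distinct people have 6!/6 = (5)! = 120 rotationally distinct seatings.

120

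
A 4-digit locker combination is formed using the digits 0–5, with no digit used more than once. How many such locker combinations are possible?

Choose and order 4 of the 6 symbols: the first digit has 6 options, the next 5, then 4, 3.
6 × 5 × 4 × 3 = 360.

360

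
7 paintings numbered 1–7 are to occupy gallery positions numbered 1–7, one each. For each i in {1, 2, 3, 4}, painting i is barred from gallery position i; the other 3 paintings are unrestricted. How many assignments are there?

Let Aᵢ (for 1 ≤ i ≤ 4) be the placements that put painting i in its forbidden gallery position. Any j of these fix j positions, leaving (7−j)! ways to fill the rest, and there are C(4,j) ways to pick which j.
By inclusion–exclusion, the number of valid placements is Σ_{j=0}^{4} (−1)^j C(4,j)·(7−j)!.
Computing: 5040 − 2880 + 720 − 96 + 6 = 2790.

2790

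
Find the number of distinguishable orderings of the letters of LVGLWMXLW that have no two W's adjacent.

23520

Total arrangements of LVGLWMXLW: 9!/(3!·2!) = 30240.
Arrangements with the W's together: treat WW as one letter, giving (8)!/(3!) = 6720.
Hence 30240 − 6720 = 23520.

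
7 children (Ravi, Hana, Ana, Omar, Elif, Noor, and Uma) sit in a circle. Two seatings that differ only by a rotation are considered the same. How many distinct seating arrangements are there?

Seat Ravi anywhere (absorbing the rotational symmetry), then permute the other 6: (6)! = 720.

720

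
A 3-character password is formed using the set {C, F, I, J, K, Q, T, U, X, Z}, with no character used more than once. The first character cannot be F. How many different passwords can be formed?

648

The first character has 10−1 = 9 choices (anything except F).
The remaining 2 characters are filled from the other 9 symbols without repetition: 9 × 8 = 72.
Total: 9 × 72 = 648.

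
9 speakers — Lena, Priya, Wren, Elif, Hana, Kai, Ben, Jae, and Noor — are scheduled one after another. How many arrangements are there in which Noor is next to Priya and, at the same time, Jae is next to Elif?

Treat {Noor,Priya} as one block (2 orders) and {Jae,Elif} as another (2 orders).
That leaves 7 units to arrange: 2 × 2 × 7! = 4 × 5040 = 20160.

20160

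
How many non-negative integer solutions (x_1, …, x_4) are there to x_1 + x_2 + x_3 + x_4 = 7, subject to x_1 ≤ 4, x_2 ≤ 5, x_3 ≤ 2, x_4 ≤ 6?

By stars and bars, unrestricted non-negative solutions to x_1+…+x_4 = 7 number C(7+3,3) = 120.
Subtract solutions that violate a single cap (substitute x_i' = x_i − (cap_i+1)): x_1 ≥ 5 gives C(5,3) = 10; x_2 ≥ 6 gives C(4,3) = 4; x_3 ≥ 3 gives C(7,3) = 35; x_4 ≥ 7 gives C(3,3) = 1. Together 50.
No two caps can be exceeded simultaneously, so the pair terms are all 0.
By inclusion–exclusion the count is 120 − 50 + 0 = 70.

70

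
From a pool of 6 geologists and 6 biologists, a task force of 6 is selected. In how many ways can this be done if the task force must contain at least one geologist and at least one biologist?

922

Unrestricted: C(12,6) = 924 ways to pick any 6 of the 12.
Selections missing a whole group: no geologists → C(6,6) = 1; no biologists → C(6,6) = 1.
Both groups omitted at once is impossible, so 924 − 2 = 922.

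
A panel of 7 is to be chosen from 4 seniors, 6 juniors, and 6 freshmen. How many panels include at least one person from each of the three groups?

Unrestricted: C(16,7) = 11440 ways to pick any 7 of the 16.
Selections missing a whole group: no seniors → C(12,7) = 792; no juniors → C(10,7) = 120; no freshmen → C(10,7) = 120.
Add back selections omitting two groups (i.e. drawn from a single group): C(4,7) + C(6,7) + C(6,7) = 0.
By inclusion–exclusion: 11440 − 1032 + 0 = 10408.

10408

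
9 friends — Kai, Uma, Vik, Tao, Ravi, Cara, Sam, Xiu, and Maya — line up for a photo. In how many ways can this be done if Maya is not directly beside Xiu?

Of the 9! = 362880 arrangements, those with Maya and Xiu adjacent number 2 × 8! = 80640 (treat the pair as a block with 2 internal orders).
So 362880 − 80640 = 282240 arrangements keep them apart.

282240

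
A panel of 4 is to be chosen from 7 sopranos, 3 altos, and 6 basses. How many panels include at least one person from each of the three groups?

Unrestricted: C(16,4) = 1820 ways to pick any 4 of the 16.
Selections missing a whole group: no sopranos → C(9,4) = 126; no altos → C(13,4) = 715; no basses → C(10,4) = 210.
Add back selections omitting two groups (i.e. drawn from a single group): C(7,4) + C(3,4) + C(6,4) = 50.
By inclusion–exclusion: 1820 − 1051 + 50 = 819.

819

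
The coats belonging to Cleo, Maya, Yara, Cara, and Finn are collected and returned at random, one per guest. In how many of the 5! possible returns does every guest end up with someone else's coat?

44

This is the derangement count D_5: permutations of 5 items with no fixed point.
By inclusion–exclusion this is Σ_{j=0}^{5} (−1)^j C(5,j)·(5−j)!.
Computing: 120 − 120 + 60 − 20 + 5 − 1 = 44.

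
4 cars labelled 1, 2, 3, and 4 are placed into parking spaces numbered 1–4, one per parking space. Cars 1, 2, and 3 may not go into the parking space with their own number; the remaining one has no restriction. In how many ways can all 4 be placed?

11

Let Aᵢ (for i ∈ {1, 2, 3}) be the placements that put car i in its forbidden parking space. Any j of these fix j positions, leaving (4−j)! ways to fill the rest, and there are C(3,j) ways to pick which j.
By inclusion–exclusion, the number of valid placements is Σ_{j=0}^{3} (−1)^j C(3,j)·(4−j)!.
Computing: 24 − 18 + 6 − 1 = 11.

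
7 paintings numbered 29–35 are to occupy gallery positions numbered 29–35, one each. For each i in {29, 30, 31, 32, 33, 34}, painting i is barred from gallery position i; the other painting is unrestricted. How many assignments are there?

Let Aᵢ (for 29 ≤ i ≤ 34) be the placements that put painting i in its forbidden gallery position. Any j of these fix j positions, leaving (7−j)! ways to fill the rest, and there are C(6,j) ways to pick which j.
By inclusion–exclusion, the number of valid placements is Σ_{j=0}^{6} (−1)^j C(6,j)·(7−j)!.
Computing: 5040 − 4320 + 1800 − 480 + 90 − 12 + 1 = 2119.

2119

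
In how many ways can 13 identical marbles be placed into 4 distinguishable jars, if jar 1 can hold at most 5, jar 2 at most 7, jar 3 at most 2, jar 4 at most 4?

45

Without the upper bounds there are C(16,3) = 560 ways to split 13 among 4 jars.
Subtract solutions that violate a single cap (substitute x_i' = x_i − (cap_i+1)): x_1 ≥ 6 gives C(10,3) = 120; x_2 ≥ 8 gives C(8,3) = 56; x_3 ≥ 3 gives C(13,3) = 286; x_4 ≥ 5 gives C(11,3) = 165. Together 627.
Add back pairs where two caps are both exceeded: 0 + 35 + 10 + 10 + 1 + 56 = 112.
By inclusion–exclusion the count is 560 − 627 + 112 = 45.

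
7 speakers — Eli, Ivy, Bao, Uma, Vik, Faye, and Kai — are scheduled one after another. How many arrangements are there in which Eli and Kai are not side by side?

There are 7! = 5040 arrangements in all. If Eli and Kai are adjacent, merging them into one block gives 2·(6)! = 1440 arrangements.
So 5040 − 1440 = 3600 arrangements keep them apart.

3600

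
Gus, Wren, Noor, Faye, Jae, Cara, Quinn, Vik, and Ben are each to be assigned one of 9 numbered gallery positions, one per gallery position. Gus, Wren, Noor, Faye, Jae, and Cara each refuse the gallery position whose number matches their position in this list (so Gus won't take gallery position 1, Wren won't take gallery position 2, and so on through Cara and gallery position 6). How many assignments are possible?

Let Aᵢ (for 1 ≤ i ≤ 6) be the placements that put person i in their forbidden gallery position. Any j of these fix j positions, leaving (9−j)! ways to fill the rest, and there are C(6,j) ways to pick which j.
By inclusion–exclusion, the number of valid placements is Σ_{j=0}^{6} (−1)^j C(6,j)·(9−j)!.
Computing: 362880 − 241920 + 75600 − 14400 + 1800 − 144 + 6 = 183822.

183822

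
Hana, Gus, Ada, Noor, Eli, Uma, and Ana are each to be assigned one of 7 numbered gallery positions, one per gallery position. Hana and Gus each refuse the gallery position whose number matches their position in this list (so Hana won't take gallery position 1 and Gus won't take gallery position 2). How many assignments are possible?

3720

Let Aᵢ (for i ∈ {1, 2}) be the placements that put person i in their forbidden gallery position. Any j of these fix j positions, leaving (7−j)! ways to fill the rest, and there are C(2,j) ways to pick which j.
By inclusion–exclusion, the number of valid placements is Σ_{j=0}^{2} (−1)^j C(2,j)·(7−j)!.
Computing: 5040 − 1440 + 120 = 3720.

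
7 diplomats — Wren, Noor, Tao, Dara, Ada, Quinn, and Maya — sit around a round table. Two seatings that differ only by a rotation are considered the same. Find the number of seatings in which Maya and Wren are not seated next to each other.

480

All circular seatings of 7 people number (6)! = 720.
Seatings with Maya beside Wren: treat them as a block with 2 internal orders, giving 2 × (5)! = 240.
Subtracting, 720 − 240 = 480.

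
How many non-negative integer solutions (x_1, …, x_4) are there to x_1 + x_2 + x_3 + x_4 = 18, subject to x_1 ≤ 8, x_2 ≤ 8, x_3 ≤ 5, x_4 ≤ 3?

73

Ignoring the caps, the number of non-negative solutions to x_1+…+x_4 = 18 is C(21,3) = 1330.
Subtract solutions that violate a single cap (substitute x_i' = x_i − (cap_i+1)): x_1 ≥ 9 gives C(12,3) = 220; x_2 ≥ 9 gives C(12,3) = 220; x_3 ≥ 6 gives C(15,3) = 455; x_4 ≥ 4 gives C(17,3) = 680. Together 1575.
Add back pairs where two caps are both exceeded: 1 + 20 + 56 + 20 + 56 + 165 = 318.
By inclusion–exclusion the count is 1330 − 1575 + 318 = 73.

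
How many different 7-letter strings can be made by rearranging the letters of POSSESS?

The 7 letters of POSSESS have repeats: S appearing 4 times.
So there are 7! / (4!) = 210 distinguishable arrangements.

210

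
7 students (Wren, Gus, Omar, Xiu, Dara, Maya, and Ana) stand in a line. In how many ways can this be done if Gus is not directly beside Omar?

Of the 7! = 5040 arrangements, those with Gus and Omar adjacent number 2 × 6! = 1440 (treat the pair as a block with 2 internal orders).
Complementary counting: 5040 − 1440 = 3600.

3600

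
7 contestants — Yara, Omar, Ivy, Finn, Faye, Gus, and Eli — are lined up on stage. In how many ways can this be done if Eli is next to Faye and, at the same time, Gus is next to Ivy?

480

Treat {Eli,Faye} as one block (2 orders) and {Gus,Ivy} as another (2 orders).
That leaves 5 units to arrange: 2 × 2 × 5! = 4 × 120 = 480.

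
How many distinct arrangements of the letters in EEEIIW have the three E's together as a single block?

12

Treat the 3 copies of E as a single block. The multiset to arrange is then {EEE, I, I, W}, 4 items in all.
That gives (4)!/(2!) = 12 arrangements.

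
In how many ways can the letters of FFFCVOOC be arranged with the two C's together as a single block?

420

Treat the 2 copies of C as a single block. The multiset to arrange is then {CC, F, F, F, O, O, V}, 7 items in all.
That gives (7)!/(3!·2!) = 420 arrangements.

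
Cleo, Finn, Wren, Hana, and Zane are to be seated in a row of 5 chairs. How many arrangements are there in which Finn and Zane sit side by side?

Glue Finn and Zane into one block (2 internal orders), leaving 4 units to arrange in a row.
So the count is 2·(4)! = 48.

48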